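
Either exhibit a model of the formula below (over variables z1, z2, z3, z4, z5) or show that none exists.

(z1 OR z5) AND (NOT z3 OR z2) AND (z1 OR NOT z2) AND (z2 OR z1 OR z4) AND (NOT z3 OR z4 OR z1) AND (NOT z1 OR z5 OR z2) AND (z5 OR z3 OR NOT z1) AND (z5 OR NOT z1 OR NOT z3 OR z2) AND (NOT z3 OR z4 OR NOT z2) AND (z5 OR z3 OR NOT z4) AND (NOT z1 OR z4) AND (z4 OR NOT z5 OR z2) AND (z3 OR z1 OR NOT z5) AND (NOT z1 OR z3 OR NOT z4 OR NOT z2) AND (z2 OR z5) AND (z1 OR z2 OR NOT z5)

Suppose z1 = true.
Unit clause (z4) forces z4 = true.
Suppose z3 = true.
Unit clause (z2) forces z2 = true.
No clause remains; z5 is free.

z1=true, z2=true, z3=true, z4=true, z5=false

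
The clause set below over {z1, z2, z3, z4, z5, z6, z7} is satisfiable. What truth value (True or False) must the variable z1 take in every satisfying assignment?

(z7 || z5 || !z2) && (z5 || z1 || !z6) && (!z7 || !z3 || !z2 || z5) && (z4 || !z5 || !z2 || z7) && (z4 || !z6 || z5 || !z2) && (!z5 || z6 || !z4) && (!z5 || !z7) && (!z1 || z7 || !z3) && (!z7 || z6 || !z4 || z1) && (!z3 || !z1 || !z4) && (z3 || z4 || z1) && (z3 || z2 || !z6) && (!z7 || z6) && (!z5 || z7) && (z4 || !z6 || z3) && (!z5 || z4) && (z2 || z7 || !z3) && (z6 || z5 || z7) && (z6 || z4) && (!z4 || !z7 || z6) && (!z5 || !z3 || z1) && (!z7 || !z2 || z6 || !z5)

True

Suppose z1 = false.
Suppose z5 = true.
From the singleton clause (!z7), z7 = false.
But (z7) is also a unit clause — contradiction.
That branch fails; take z5 = false instead.
From the singleton clause (!z6), z6 = false.
From the singleton clause (!z7), z7 = false.
But (z7) is also a unit clause — contradiction.
Either choice for z5 ends in contradiction.
So every satisfying assignment has z1 = True.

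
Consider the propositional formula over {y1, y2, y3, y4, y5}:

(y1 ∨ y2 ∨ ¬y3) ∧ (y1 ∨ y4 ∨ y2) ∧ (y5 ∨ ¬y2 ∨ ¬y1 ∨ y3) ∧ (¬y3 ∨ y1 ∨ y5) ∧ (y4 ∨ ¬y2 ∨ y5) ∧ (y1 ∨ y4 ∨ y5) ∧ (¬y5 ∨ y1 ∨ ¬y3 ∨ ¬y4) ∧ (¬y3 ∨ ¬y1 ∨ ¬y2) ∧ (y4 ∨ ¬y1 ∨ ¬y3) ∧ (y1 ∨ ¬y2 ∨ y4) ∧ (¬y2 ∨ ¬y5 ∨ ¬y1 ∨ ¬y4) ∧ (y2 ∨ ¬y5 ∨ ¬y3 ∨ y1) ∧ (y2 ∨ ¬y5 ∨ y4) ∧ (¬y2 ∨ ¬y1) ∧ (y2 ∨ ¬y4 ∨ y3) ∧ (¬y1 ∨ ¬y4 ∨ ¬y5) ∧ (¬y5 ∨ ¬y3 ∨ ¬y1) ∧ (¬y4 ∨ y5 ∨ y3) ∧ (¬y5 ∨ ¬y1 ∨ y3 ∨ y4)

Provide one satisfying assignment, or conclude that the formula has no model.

Case y2 = True:
From the singleton clause (¬y1), y1 = False.
From the singleton clause (y4), y4 = True.
Case y3 = False:
From the singleton clause (y5), y5 = True.
Every clause now holds.

y1 ↦ False; y2 ↦ True; y3 ↦ False; y4 ↦ True; y5 ↦ True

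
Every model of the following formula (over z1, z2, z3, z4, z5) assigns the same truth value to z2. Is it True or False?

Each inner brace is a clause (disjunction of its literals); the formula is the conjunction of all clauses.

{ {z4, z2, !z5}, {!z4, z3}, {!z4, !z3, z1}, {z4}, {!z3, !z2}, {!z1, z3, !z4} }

Suppose z2 = true.
Unit clause (z4) forces z4 = true.
Unit clause (z3) forces z3 = true.
But (!z3) is also a unit clause — contradiction.
So every satisfying assignment has z2 = False.

False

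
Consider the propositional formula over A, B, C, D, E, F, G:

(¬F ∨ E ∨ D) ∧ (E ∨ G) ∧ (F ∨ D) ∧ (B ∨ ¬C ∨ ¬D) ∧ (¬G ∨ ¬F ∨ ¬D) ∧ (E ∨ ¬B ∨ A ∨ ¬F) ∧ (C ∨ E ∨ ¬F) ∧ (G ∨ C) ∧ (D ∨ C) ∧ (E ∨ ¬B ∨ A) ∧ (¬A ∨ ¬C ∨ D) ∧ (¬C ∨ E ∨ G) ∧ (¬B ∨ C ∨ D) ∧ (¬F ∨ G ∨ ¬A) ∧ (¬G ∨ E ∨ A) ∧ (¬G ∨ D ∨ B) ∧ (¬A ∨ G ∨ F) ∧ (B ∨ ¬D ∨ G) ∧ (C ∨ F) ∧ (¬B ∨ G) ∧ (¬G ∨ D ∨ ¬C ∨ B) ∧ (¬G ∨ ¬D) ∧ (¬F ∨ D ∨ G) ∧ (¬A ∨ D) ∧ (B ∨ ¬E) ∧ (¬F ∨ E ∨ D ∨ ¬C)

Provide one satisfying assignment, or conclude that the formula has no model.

Branch on E: set E = True.
(B) alone gives B = True.
(G) alone gives G = True.
(¬D) alone gives D = False.
(F) alone gives F = True.
(C) alone gives C = True.
(¬A) alone gives A = False.
Every clause now holds.

A ↦ False; B ↦ True; C ↦ True; D ↦ False; E ↦ True; F ↦ True; G ↦ True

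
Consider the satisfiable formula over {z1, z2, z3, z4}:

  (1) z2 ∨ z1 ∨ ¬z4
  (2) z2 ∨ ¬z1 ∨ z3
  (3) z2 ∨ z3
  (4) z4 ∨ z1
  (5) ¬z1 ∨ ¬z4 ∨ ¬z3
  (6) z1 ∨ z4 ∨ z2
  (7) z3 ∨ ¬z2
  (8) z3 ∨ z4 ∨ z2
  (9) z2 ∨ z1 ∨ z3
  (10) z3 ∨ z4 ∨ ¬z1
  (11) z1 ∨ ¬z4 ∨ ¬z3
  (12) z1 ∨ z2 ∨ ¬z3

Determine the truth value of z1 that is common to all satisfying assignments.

True

Suppose z1 = False.
Unit clause (z4) forces z4 = True.
Unit clause (z2) forces z2 = True.
Unit clause (z3) forces z3 = True.
That conflicts with the unit clause (¬z3).
So every satisfying assignment has z1 = True.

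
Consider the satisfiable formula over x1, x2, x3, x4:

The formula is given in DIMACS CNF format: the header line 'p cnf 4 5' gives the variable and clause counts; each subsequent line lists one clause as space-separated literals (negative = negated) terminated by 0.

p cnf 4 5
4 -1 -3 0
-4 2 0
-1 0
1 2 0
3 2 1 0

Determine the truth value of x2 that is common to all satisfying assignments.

True

Suppose x2 = False.
(¬x4) alone gives x4 = False.
(¬x1) alone gives x1 = False.
Now (x1) is unsatisfied and unit — conflict.
So every satisfying assignment has x2 = True.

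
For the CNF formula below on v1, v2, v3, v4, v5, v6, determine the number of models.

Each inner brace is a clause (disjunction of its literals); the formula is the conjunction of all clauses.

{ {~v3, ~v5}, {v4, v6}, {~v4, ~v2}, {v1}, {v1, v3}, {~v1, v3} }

4

There are 2^6 = 64 truth assignments over (v1, v2, v3, v4, v5, v6).
Split on v5. With v5 = 1, the clauses containing v5 are satisfied and ~v5 drops from the rest; 0 of the 2^5 = 32 assignments to the other variables satisfy what remains.
With v5 = 0, by the same count on the reduced clause set, 4 assignments work.
Total: 0 + 4 = 4.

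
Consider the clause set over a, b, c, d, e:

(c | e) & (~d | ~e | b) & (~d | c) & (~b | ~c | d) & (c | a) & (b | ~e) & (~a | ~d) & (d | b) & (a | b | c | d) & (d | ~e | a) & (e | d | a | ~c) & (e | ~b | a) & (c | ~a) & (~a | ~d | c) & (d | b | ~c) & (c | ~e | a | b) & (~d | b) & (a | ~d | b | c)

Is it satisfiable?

Branch on c: set c = 1.
Branch on b: set b = 1.
The clause (d) is unit, so d = 1.
The clause (~a) is unit, so a = 0.
The clause (e) is unit, so e = 1.
Every clause now holds.
A satisfying assignment: a ↦ 0, b ↦ 1, c ↦ 1, d ↦ 1, e ↦ 1.

Yes, satisfiable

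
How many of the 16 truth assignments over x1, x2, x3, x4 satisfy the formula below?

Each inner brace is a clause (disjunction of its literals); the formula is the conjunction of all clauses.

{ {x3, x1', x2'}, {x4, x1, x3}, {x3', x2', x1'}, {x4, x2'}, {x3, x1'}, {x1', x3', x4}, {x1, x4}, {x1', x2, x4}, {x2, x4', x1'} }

4

There are 2^4 = 16 truth assignments over (x1, x2, x3, x4).
Check each against the 9 clauses (columns in the order x1, x2, x3, x4):
  F F F F  ✗ fails (x4 + x1 + x3)
  F F F T  ✓ satisfies all
  F F T F  ✗ fails (x1 + x4)
  F F T T  ✓ satisfies all
  F T F F  ✗ fails (x4 + x1 + x3)
  F T F T  ✓ satisfies all
  F T T F  ✗ fails (x4 + x2')
  F T T T  ✓ satisfies all
  T F F F  ✗ fails (x3 + x1')
  T F F T  ✗ fails (x3 + x1')
  T F T F  ✗ fails (x1' + x3' + x4)
  T F T T  ✗ fails (x2 + x4' + x1')
  T T F F  ✗ fails (x3 + x1' + x2')
  T T F T  ✗ fails (x3 + x1' + x2')
  T T T F  ✗ fails (x3' + x2' + x1')
  T T T T  ✗ fails (x3' + x2' + x1')
4 of the 16 rows are models.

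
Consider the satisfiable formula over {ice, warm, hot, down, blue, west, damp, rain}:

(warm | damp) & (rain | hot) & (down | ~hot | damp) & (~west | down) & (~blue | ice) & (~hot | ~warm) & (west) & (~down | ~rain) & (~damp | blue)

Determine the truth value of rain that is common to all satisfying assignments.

Suppose rain = 1.
From the singleton clause (west), west = 1.
From the singleton clause (down), down = 1.
That conflicts with the unit clause (~down).
So every satisfying assignment has rain = False.

False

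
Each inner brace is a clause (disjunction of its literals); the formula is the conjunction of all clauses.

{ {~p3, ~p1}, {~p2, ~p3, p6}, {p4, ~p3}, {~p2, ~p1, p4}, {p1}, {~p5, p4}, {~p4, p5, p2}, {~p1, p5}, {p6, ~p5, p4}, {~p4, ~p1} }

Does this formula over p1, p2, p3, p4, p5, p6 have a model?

No, unsatisfiable

The clause (p1) is unit, so p1 = 1.
The clause (~p3) is unit, so p3 = 0.
The clause (p5) is unit, so p5 = 1.
The clause (p4) is unit, so p4 = 1.
But (~p4) is also a unit clause — contradiction.
No assignment satisfies every clause.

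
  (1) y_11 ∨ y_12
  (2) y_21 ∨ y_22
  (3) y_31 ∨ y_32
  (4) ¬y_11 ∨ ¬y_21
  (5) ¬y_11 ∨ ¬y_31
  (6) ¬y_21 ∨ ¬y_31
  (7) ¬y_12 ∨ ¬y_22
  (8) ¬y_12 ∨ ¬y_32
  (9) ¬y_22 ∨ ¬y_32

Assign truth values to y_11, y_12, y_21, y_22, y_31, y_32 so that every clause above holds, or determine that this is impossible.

UNSATISFIABLE

Suppose y_11 = True.
The clause (¬y_21) is unit, so y_21 = False.
The clause (y_22) is unit, so y_22 = True.
The clause (¬y_31) is unit, so y_31 = False.
The clause (y_32) is unit, so y_32 = True.
That conflicts with the unit clause (¬y_32).
Undo y_11 and try y_11 = False.
The clause (y_12) is unit, so y_12 = True.
The clause (¬y_22) is unit, so y_22 = False.
The clause (y_21) is unit, so y_21 = True.
The clause (¬y_31) is unit, so y_31 = False.
The clause (y_32) is unit, so y_32 = True.
That conflicts with the unit clause (¬y_32).
Both values of y_11 lead to a conflict.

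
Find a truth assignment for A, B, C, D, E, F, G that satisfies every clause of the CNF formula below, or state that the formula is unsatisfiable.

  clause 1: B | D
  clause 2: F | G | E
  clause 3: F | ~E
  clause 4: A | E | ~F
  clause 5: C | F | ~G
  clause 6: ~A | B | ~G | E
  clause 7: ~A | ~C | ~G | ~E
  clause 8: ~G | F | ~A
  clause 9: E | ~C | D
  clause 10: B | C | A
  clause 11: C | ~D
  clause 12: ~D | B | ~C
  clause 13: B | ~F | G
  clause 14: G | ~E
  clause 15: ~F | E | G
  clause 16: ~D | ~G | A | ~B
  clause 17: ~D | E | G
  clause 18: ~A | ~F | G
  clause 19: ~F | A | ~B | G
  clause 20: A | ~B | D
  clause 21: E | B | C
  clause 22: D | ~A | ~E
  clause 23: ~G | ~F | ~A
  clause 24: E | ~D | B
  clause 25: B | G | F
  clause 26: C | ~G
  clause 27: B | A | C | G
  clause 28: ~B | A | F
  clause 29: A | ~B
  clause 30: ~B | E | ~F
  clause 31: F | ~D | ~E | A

Case B = 1:
The clause (A) is unit, so A = 1.
Case F = 1:
The clause (G) is unit, so G = 1.
Now (~G) is unsatisfied and unit — conflict.
Undo F and try F = 0.
The clause (~E) is unit, so E = 0.
The clause (G) is unit, so G = 1.
Now (~G) is unsatisfied and unit — conflict.
Both values of F lead to a conflict.
Undo B and try B = 0.
The clause (D) is unit, so D = 1.
The clause (C) is unit, so C = 1.
Now (~C) is unsatisfied and unit — conflict.
Both values of B lead to a conflict.

UNSATISFIABLE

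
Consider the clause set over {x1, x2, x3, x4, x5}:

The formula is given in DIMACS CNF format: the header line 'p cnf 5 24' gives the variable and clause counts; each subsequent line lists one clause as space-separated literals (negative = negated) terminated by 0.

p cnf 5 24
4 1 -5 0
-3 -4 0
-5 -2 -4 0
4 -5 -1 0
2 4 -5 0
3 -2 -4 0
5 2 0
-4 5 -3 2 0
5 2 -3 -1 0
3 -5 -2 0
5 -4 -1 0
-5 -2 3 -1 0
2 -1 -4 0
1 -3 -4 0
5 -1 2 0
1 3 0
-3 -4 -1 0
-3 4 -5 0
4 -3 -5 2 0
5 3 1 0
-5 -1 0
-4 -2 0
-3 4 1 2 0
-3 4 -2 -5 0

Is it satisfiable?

Branch on x3: set x3 = True.
(¬x4) alone gives x4 = False.
(¬x5) alone gives x5 = False.
(x2) alone gives x2 = True.
All clauses hold; x1 can take either value.
A satisfying assignment: x1=True; x2=True; x3=True; x4=False; x5=False.

Yes, satisfiable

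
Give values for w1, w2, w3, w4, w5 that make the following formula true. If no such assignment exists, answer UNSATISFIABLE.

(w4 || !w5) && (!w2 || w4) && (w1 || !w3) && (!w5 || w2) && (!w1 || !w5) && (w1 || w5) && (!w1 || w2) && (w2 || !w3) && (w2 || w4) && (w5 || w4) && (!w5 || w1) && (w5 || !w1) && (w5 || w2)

Case w4 = true:
Case w1 = true:
(!w5) alone gives w5 = false.
That conflicts with the unit clause (w5).
That branch fails; take w1 = false instead.
(!w3) alone gives w3 = false.
(w5) alone gives w5 = true.
That conflicts with the unit clause (!w5).
Either choice for w1 ends in contradiction.
That branch fails; take w4 = false instead.
(!w5) alone gives w5 = false.
That conflicts with the unit clause (w5).
Either choice for w4 ends in contradiction.

UNSATISFIABLE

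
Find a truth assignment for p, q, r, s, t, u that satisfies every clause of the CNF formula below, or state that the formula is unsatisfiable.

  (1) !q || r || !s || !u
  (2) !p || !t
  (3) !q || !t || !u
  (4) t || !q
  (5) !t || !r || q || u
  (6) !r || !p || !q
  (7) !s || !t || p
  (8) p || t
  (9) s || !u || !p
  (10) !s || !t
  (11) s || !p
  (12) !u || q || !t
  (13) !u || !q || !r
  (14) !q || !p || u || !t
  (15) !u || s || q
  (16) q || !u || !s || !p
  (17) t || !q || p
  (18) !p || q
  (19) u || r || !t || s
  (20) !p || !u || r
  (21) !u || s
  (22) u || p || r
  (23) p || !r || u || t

p: false; q: true; r: true; s: false; t: true; u: false

Case p = false:
Unit clause (t) forces t = true.
Unit clause (!s) forces s = false.
Unit clause (!u) forces u = false.
Unit clause (r) forces r = true.
Unit clause (q) forces q = true.
All clauses are satisfied.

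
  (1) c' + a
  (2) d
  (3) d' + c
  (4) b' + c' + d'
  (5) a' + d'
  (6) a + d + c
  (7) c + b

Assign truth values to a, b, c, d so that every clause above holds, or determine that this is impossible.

UNSATISFIABLE

From the singleton clause (d), d = 1.
From the singleton clause (c), c = 1.
From the singleton clause (a), a = 1.
But (a') is also a unit clause — contradiction.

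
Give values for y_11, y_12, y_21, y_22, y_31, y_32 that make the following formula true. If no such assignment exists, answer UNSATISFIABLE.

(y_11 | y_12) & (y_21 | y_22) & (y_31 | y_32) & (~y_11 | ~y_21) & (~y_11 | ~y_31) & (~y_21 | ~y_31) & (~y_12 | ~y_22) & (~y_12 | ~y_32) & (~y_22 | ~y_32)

Try y_11 = 1.
From the singleton clause (~y_21), y_21 = 0.
From the singleton clause (y_22), y_22 = 1.
From the singleton clause (~y_31), y_31 = 0.
From the singleton clause (y_32), y_32 = 1.
But (~y_32) is also a unit clause — contradiction.
That branch fails; take y_11 = 0 instead.
From the singleton clause (y_12), y_12 = 1.
From the singleton clause (~y_22), y_22 = 0.
From the singleton clause (y_21), y_21 = 1.
From the singleton clause (~y_31), y_31 = 0.
From the singleton clause (y_32), y_32 = 1.
But (~y_32) is also a unit clause — contradiction.
Both values of y_11 lead to a conflict.

UNSATISFIABLE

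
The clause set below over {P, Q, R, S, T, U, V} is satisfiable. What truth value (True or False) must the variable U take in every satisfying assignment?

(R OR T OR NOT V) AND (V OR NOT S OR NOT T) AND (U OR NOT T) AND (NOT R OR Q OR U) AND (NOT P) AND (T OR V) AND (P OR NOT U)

Suppose U = true.
The clause (NOT P) is unit, so P = false.
Now (P) is unsatisfied and unit — conflict.
So every satisfying assignment has U = False.

False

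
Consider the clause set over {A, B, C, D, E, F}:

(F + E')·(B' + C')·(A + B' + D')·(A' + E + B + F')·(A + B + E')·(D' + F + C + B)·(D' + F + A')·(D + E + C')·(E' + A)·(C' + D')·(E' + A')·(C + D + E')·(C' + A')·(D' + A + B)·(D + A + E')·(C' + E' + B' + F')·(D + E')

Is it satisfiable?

Yes

Try F = 0.
The clause (E') is unit, so E = 0.
Try B = 0.
Try D = 0.
The clause (C') is unit, so C = 0.
No clause remains; A is free.
A satisfying assignment: A=1,  B=0,  C=0,  D=0,  E=0,  F=0.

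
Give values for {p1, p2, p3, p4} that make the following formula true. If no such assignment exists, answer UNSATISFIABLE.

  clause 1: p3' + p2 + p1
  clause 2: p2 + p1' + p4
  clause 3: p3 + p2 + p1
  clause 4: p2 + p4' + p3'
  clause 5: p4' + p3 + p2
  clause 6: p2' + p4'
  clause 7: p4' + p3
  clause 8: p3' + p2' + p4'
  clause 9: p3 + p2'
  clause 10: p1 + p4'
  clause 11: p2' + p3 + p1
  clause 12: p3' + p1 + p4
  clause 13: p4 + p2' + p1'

UNSATISFIABLE

Case p2 = 0:
Case p3 = 0:
Unit clause (p1) forces p1 = 1.
Unit clause (p4) forces p4 = 1.
But (p4') is also a unit clause — contradiction.
Undo p3 and try p3 = 1.
Unit clause (p1) forces p1 = 1.
Unit clause (p4) forces p4 = 1.
But (p4') is also a unit clause — contradiction.
Either choice for p3 ends in contradiction.
Undo p2 and try p2 = 1.
Unit clause (p4') forces p4 = 0.
Unit clause (p3) forces p3 = 1.
Unit clause (p1) forces p1 = 1.
But (p1') is also a unit clause — contradiction.
Either choice for p2 ends in contradiction.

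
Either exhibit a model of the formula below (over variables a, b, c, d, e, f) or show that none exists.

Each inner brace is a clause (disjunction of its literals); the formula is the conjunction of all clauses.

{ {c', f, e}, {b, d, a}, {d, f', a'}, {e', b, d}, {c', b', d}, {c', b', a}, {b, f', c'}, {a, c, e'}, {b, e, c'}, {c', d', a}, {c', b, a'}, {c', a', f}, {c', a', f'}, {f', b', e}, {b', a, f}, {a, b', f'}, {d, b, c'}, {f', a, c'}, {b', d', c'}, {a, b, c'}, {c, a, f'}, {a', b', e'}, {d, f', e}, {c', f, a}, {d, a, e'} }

a: 1; b: 1; c: 0; d: 0; e: 0; f: 0

Suppose c = 0.
Suppose a = 1.
Suppose d = 0.
(f') alone gives f = 0.
Suppose e = 0.
No clause remains; b is free.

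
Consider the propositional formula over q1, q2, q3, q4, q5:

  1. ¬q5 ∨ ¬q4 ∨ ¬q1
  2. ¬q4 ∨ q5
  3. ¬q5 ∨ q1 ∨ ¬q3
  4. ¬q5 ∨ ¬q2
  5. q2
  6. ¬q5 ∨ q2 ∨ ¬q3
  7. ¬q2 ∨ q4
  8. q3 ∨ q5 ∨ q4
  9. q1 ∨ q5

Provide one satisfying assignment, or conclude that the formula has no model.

UNSATISFIABLE

(q2) alone gives q2 = True.
(¬q5) alone gives q5 = False.
(¬q4) alone gives q4 = False.
Now (q4) is unsatisfied and unit — conflict.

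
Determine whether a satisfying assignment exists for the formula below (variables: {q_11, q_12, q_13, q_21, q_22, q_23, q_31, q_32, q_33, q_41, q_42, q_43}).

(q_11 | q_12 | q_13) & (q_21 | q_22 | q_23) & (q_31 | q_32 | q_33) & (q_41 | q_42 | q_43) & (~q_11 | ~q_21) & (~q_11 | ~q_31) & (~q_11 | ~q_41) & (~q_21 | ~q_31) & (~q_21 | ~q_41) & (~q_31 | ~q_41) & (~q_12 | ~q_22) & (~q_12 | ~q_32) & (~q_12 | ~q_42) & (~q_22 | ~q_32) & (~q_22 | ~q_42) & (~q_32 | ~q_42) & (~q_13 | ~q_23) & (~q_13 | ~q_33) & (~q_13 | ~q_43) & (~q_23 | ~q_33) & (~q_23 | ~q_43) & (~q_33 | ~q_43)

Case q_11 = 0:
Case q_12 = 1:
(~q_22) alone gives q_22 = 0.
(~q_32) alone gives q_32 = 0.
(~q_42) alone gives q_42 = 0.
Case q_21 = 1:
(~q_31) alone gives q_31 = 0.
(q_33) alone gives q_33 = 1.
(~q_41) alone gives q_41 = 0.
(q_43) alone gives q_43 = 1.
But (~q_43) is also a unit clause — contradiction.
That branch fails; take q_21 = 0 instead.
(q_23) alone gives q_23 = 1.
(~q_13) alone gives q_13 = 0.
(~q_33) alone gives q_33 = 0.
(q_31) alone gives q_31 = 1.
(~q_41) alone gives q_41 = 0.
(q_43) alone gives q_43 = 1.
But (~q_43) is also a unit clause — contradiction.
Both values of q_21 lead to a conflict.
That branch fails; take q_12 = 0 instead.
(q_13) alone gives q_13 = 1.
(~q_23) alone gives q_23 = 0.
(~q_33) alone gives q_33 = 0.
(~q_43) alone gives q_43 = 0.
Case q_21 = 1:
(~q_31) alone gives q_31 = 0.
(q_32) alone gives q_32 = 1.
(~q_41) alone gives q_41 = 0.
(q_42) alone gives q_42 = 1.
But (~q_42) is also a unit clause — contradiction.
That branch fails; take q_21 = 0 instead.
(q_22) alone gives q_22 = 1.
(~q_32) alone gives q_32 = 0.
(q_31) alone gives q_31 = 1.
(~q_41) alone gives q_41 = 0.
(q_42) alone gives q_42 = 1.
But (~q_42) is also a unit clause — contradiction.
Both values of q_21 lead to a conflict.
Both values of q_12 lead to a conflict.
That branch fails; take q_11 = 1 instead.
(~q_21) alone gives q_21 = 0.
(~q_31) alone gives q_31 = 0.
(~q_41) alone gives q_41 = 0.
Case q_22 = 1:
(~q_12) alone gives q_12 = 0.
(~q_32) alone gives q_32 = 0.
(q_33) alone gives q_33 = 1.
(~q_42) alone gives q_42 = 0.
(q_43) alone gives q_43 = 1.
But (~q_43) is also a unit clause — contradiction.
That branch fails; take q_22 = 0 instead.
(q_23) alone gives q_23 = 1.
(~q_13) alone gives q_13 = 0.
(~q_33) alone gives q_33 = 0.
(q_32) alone gives q_32 = 1.
(~q_12) alone gives q_12 = 0.
(~q_42) alone gives q_42 = 0.
(q_43) alone gives q_43 = 1.
But (~q_43) is also a unit clause — contradiction.
Both values of q_22 lead to a conflict.
Both values of q_11 lead to a conflict.
No assignment satisfies every clause.

No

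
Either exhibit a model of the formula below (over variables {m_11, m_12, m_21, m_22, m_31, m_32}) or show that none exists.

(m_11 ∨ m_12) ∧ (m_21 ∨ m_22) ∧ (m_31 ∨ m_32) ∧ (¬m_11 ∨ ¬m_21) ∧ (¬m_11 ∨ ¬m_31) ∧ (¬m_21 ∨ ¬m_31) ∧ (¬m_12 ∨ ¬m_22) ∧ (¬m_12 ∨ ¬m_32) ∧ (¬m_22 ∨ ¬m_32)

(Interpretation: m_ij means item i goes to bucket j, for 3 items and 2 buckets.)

Suppose m_11 = True.
Unit clause (¬m_21) forces m_21 = False.
Unit clause (m_22) forces m_22 = True.
Unit clause (¬m_31) forces m_31 = False.
Unit clause (m_32) forces m_32 = True.
Now (¬m_32) is unsatisfied and unit — conflict.
Backtrack on m_11: now try m_11 = False.
Unit clause (m_12) forces m_12 = True.
Unit clause (¬m_22) forces m_22 = False.
Unit clause (m_21) forces m_21 = True.
Unit clause (¬m_31) forces m_31 = False.
Unit clause (m_32) forces m_32 = True.
Now (¬m_32) is unsatisfied and unit — conflict.
Both values of m_11 lead to a conflict.

UNSATISFIABLE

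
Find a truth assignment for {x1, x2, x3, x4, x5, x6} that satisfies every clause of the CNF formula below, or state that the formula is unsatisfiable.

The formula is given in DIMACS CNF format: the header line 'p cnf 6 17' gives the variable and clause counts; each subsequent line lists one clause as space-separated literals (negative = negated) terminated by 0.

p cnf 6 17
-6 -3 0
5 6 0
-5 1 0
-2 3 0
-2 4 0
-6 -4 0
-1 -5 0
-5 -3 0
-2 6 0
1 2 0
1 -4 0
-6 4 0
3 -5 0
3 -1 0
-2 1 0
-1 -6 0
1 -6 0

UNSATISFIABLE

Try x6 = False.
The clause (x5) is unit, so x5 = True.
The clause (x1) is unit, so x1 = True.
But (¬x1) is also a unit clause — contradiction.
So x6 must be the other value — set x6 = True.
The clause (¬x3) is unit, so x3 = False.
The clause (¬x2) is unit, so x2 = False.
The clause (¬x4) is unit, so x4 = False.
But (x4) is also a unit clause — contradiction.
Neither x6 = True nor x6 = False works.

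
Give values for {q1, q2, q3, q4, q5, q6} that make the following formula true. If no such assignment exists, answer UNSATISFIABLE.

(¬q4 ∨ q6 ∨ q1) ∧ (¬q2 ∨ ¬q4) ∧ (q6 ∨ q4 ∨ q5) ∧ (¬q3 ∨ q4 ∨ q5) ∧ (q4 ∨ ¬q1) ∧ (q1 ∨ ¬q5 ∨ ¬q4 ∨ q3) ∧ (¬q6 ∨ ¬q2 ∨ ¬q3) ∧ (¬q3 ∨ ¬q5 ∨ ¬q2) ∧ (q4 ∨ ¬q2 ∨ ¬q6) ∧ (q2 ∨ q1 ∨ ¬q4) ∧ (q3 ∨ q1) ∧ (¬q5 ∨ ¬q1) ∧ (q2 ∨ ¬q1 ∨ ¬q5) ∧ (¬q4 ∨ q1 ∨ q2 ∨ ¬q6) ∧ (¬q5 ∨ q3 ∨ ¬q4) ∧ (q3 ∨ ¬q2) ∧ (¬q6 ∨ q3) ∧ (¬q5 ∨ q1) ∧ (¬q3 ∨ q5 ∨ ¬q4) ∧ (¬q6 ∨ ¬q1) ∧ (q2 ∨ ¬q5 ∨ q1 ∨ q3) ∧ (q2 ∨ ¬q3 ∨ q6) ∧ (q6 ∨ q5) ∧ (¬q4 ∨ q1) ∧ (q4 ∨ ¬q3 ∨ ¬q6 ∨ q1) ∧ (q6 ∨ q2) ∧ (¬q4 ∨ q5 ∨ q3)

UNSATISFIABLE

Try q2 = False.
(q6) alone gives q6 = True.
(q3) alone gives q3 = True.
(¬q1) alone gives q1 = False.
(¬q4) alone gives q4 = False.
Now (q4) is unsatisfied and unit — conflict.
Backtrack on q2: now try q2 = True.
(¬q4) alone gives q4 = False.
(¬q1) alone gives q1 = False.
(¬q6) alone gives q6 = False.
(q5) alone gives q5 = True.
Now (¬q5) is unsatisfied and unit — conflict.
Either choice for q2 ends in contradiction.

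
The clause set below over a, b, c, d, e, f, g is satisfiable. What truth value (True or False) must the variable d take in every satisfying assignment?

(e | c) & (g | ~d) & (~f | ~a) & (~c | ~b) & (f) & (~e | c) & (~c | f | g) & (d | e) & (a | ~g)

False

Suppose d = 1.
Unit clause (g) forces g = 1.
Unit clause (f) forces f = 1.
Unit clause (~a) forces a = 0.
That conflicts with the unit clause (a).
So every satisfying assignment has d = False.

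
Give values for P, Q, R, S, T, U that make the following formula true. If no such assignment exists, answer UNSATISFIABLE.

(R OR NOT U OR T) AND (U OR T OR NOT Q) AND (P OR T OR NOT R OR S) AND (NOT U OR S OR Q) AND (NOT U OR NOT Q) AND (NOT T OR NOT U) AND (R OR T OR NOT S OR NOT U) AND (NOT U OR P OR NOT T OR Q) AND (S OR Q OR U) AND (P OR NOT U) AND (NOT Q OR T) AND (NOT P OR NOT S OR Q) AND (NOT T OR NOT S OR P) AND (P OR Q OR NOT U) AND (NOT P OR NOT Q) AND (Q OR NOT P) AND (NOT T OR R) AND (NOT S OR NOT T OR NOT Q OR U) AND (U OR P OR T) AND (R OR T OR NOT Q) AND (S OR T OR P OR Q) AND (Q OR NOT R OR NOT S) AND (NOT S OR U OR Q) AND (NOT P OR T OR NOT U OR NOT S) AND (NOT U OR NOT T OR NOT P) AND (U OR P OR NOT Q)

UNSATISFIABLE

Case U = false:
Case T = true:
(R) alone gives R = true.
Case S = true:
(P) alone gives P = true.
(Q) alone gives Q = true.
Now (NOT Q) is unsatisfied and unit — conflict.
That branch fails; take S = false instead.
(Q) alone gives Q = true.
(NOT P) alone gives P = false.
Now (P) is unsatisfied and unit — conflict.
Both values of S lead to a conflict.
That branch fails; take T = false instead.
(NOT Q) alone gives Q = false.
(S) alone gives S = true.
Now (NOT S) is unsatisfied and unit — conflict.
Both values of T lead to a conflict.
That branch fails; take U = true instead.
(NOT Q) alone gives Q = false.
(S) alone gives S = true.
(NOT T) alone gives T = false.
(R) alone gives R = true.
Now (NOT R) is unsatisfied and unit — conflict.
Both values of U lead to a conflict.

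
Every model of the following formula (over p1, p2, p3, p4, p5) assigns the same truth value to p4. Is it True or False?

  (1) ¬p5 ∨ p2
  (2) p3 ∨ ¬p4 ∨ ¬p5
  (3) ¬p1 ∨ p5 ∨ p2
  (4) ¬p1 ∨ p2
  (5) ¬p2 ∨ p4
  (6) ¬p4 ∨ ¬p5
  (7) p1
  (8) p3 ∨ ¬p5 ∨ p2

Suppose p4 = False.
From the singleton clause (¬p2), p2 = False.
From the singleton clause (¬p5), p5 = False.
From the singleton clause (¬p1), p1 = False.
But (p1) is also a unit clause — contradiction.
So every satisfying assignment has p4 = True.

True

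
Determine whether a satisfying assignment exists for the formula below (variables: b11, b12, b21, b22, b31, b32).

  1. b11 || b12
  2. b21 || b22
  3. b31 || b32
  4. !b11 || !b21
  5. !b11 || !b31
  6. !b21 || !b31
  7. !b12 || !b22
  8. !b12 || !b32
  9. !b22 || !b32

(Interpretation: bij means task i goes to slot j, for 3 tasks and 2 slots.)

No

Branch on b11: set b11 = true.
The clause (!b21) is unit, so b21 = false.
The clause (b22) is unit, so b22 = true.
The clause (!b31) is unit, so b31 = false.
The clause (b32) is unit, so b32 = true.
Now (!b32) is unsatisfied and unit — conflict.
That branch fails; take b11 = false instead.
The clause (b12) is unit, so b12 = true.
The clause (!b22) is unit, so b22 = false.
The clause (b21) is unit, so b21 = true.
The clause (!b31) is unit, so b31 = false.
The clause (b32) is unit, so b32 = true.
Now (!b32) is unsatisfied and unit — conflict.
Either choice for b11 ends in contradiction.
No assignment satisfies every clause.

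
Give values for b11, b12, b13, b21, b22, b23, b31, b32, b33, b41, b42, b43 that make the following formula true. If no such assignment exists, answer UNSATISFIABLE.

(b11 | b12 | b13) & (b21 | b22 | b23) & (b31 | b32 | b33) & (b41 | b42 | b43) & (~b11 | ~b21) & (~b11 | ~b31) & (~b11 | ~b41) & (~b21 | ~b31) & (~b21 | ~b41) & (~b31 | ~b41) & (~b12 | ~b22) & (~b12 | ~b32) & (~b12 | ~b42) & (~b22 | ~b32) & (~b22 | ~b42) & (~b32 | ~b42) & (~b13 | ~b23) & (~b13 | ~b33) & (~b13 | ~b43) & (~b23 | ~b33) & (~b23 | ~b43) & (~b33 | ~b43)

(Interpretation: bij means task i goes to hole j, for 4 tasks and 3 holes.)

Branch on b11: set b11 = 0.
Branch on b12: set b12 = 1.
The clause (~b22) is unit, so b22 = 0.
The clause (~b32) is unit, so b32 = 0.
The clause (~b42) is unit, so b42 = 0.
Branch on b21: set b21 = 1.
The clause (~b31) is unit, so b31 = 0.
The clause (b33) is unit, so b33 = 1.
The clause (~b41) is unit, so b41 = 0.
The clause (b43) is unit, so b43 = 1.
That conflicts with the unit clause (~b43).
So b21 must be the other value — set b21 = 0.
The clause (b23) is unit, so b23 = 1.
The clause (~b13) is unit, so b13 = 0.
The clause (~b33) is unit, so b33 = 0.
The clause (b31) is unit, so b31 = 1.
The clause (~b41) is unit, so b41 = 0.
The clause (b43) is unit, so b43 = 1.
That conflicts with the unit clause (~b43).
Neither b21 = 1 nor b21 = 0 works.
So b12 must be the other value — set b12 = 0.
The clause (b13) is unit, so b13 = 1.
The clause (~b23) is unit, so b23 = 0.
The clause (~b33) is unit, so b33 = 0.
The clause (~b43) is unit, so b43 = 0.
Branch on b21: set b21 = 1.
The clause (~b31) is unit, so b31 = 0.
The clause (b32) is unit, so b32 = 1.
The clause (~b41) is unit, so b41 = 0.
The clause (b42) is unit, so b42 = 1.
That conflicts with the unit clause (~b42).
So b21 must be the other value — set b21 = 0.
The clause (b22) is unit, so b22 = 1.
The clause (~b32) is unit, so b32 = 0.
The clause (b31) is unit, so b31 = 1.
The clause (~b41) is unit, so b41 = 0.
The clause (b42) is unit, so b42 = 1.
That conflicts with the unit clause (~b42).
Neither b21 = 1 nor b21 = 0 works.
Neither b12 = 1 nor b12 = 0 works.
So b11 must be the other value — set b11 = 1.
The clause (~b21) is unit, so b21 = 0.
The clause (~b31) is unit, so b31 = 0.
The clause (~b41) is unit, so b41 = 0.
Branch on b22: set b22 = 1.
The clause (~b12) is unit, so b12 = 0.
The clause (~b32) is unit, so b32 = 0.
The clause (b33) is unit, so b33 = 1.
The clause (~b42) is unit, so b42 = 0.
The clause (b43) is unit, so b43 = 1.
That conflicts with the unit clause (~b43).
So b22 must be the other value — set b22 = 0.
The clause (b23) is unit, so b23 = 1.
The clause (~b13) is unit, so b13 = 0.
The clause (~b33) is unit, so b33 = 0.
The clause (b32) is unit, so b32 = 1.
The clause (~b12) is unit, so b12 = 0.
The clause (~b42) is unit, so b42 = 0.
The clause (b43) is unit, so b43 = 1.
That conflicts with the unit clause (~b43).
Neither b22 = 1 nor b22 = 0 works.
Neither b11 = 1 nor b11 = 0 works.

UNSATISFIABLE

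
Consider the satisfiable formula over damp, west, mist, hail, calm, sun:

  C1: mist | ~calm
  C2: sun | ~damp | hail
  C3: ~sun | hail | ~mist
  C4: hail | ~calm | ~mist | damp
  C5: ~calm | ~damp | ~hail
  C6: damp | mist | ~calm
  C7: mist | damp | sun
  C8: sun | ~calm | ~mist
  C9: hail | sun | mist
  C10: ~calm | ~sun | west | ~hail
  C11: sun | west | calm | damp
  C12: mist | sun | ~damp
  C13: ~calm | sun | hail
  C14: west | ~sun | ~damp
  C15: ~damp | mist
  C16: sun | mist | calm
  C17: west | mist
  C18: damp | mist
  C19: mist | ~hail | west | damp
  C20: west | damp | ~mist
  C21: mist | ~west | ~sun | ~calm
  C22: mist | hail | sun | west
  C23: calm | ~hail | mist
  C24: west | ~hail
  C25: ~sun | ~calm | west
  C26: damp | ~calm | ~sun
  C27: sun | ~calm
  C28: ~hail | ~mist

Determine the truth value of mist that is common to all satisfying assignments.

True

Suppose mist = 0.
(~calm) alone gives calm = 0.
(~damp) alone gives damp = 0.
That conflicts with the unit clause (damp).
So every satisfying assignment has mist = True.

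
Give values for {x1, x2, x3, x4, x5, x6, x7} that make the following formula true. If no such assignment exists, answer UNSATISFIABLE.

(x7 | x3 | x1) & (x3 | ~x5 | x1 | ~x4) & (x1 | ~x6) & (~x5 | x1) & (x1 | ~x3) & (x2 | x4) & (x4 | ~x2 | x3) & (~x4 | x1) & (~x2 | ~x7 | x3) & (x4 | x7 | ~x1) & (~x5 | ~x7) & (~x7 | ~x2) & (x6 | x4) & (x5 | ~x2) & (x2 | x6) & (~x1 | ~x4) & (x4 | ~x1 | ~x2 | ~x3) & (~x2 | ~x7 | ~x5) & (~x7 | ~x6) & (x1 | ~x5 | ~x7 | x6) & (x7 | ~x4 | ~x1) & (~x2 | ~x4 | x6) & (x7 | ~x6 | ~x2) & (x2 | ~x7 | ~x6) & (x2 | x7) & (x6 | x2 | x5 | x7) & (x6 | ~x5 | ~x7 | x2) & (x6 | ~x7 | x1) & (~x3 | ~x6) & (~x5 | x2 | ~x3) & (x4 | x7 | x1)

UNSATISFIABLE

Case x1 = 1:
(~x4) alone gives x4 = 0.
(x2) alone gives x2 = 1.
(x3) alone gives x3 = 1.
Now (~x3) is unsatisfied and unit — conflict.
Undo x1 and try x1 = 0.
(~x6) alone gives x6 = 0.
(~x5) alone gives x5 = 0.
(~x3) alone gives x3 = 0.
(x7) alone gives x7 = 1.
Now (~x7) is unsatisfied and unit — conflict.
Both values of x1 lead to a conflict.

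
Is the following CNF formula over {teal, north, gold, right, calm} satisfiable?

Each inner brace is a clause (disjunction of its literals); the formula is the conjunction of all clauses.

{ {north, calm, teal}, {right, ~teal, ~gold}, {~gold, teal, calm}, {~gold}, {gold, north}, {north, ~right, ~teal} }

Yes

Unit clause (~gold) forces gold = 0.
Unit clause (north) forces north = 1.
Every clause is now satisfied; teal, right, calm are unconstrained.
A satisfying assignment: teal: 1, north: 1, gold: 0, right: 1, calm: 0.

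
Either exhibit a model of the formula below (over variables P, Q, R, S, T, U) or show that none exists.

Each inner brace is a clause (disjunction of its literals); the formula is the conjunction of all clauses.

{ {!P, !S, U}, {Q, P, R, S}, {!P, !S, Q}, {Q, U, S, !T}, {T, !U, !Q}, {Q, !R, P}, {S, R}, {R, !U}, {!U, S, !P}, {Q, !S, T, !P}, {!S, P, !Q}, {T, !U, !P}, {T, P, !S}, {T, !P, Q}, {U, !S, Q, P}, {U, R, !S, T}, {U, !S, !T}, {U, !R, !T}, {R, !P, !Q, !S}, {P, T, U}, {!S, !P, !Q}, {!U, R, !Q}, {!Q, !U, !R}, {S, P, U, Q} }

Suppose S = false.
Unit clause (R) forces R = true.
Suppose Q = true.
Unit clause (!U) forces U = false.
Unit clause (!T) forces T = false.
Unit clause (P) forces P = true.
This assignment satisfies each clause.

P=true; Q=true; R=true; S=false; T=false; U=false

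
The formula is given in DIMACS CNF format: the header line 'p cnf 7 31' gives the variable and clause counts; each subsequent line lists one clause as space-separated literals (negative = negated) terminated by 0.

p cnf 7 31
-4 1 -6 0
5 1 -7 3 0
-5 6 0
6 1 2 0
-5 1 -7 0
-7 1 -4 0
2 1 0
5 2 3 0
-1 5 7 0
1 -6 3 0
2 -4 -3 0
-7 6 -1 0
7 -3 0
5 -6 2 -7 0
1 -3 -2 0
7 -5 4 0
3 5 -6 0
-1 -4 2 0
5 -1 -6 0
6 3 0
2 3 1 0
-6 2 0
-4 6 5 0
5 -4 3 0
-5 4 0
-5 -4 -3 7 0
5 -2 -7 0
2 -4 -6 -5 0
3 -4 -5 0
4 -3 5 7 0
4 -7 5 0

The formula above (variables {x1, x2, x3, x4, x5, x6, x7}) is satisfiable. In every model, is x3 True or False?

Suppose x3 = False.
The clause (x6) is unit, so x6 = True.
The clause (x1) is unit, so x1 = True.
The clause (x5) is unit, so x5 = True.
The clause (x2) is unit, so x2 = True.
The clause (x4) is unit, so x4 = True.
Now (¬x4) is unsatisfied and unit — conflict.
So every satisfying assignment has x3 = True.

True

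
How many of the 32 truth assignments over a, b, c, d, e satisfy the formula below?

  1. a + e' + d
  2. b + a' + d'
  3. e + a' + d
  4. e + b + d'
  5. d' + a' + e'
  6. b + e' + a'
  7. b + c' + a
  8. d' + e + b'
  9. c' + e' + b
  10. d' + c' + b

There are 2^5 = 32 truth assignments over (a, b, c, d, e).
Split on d. With d = 1, the clauses containing d are satisfied and d' drops from the rest; 3 of the 2^4 = 16 assignments to the other variables satisfy what remains.
With d = 0, by the same count on the reduced clause set, 5 assignments work.
(One model: a=F, b=F, c=F, d=F, e=F.)
Total: 3 + 5 = 8.

8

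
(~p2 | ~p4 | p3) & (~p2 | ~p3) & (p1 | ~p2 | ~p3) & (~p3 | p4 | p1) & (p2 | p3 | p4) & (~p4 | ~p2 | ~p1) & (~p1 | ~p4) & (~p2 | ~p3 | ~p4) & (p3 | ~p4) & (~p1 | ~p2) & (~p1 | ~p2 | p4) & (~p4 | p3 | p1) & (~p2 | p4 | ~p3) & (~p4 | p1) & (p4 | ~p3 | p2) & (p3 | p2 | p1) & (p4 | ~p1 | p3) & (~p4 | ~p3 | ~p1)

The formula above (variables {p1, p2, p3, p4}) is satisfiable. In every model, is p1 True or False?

False

Suppose p1 = 1.
Unit clause (~p4) forces p4 = 0.
Unit clause (~p2) forces p2 = 0.
Unit clause (p3) forces p3 = 1.
That conflicts with the unit clause (~p3).
So every satisfying assignment has p1 = False.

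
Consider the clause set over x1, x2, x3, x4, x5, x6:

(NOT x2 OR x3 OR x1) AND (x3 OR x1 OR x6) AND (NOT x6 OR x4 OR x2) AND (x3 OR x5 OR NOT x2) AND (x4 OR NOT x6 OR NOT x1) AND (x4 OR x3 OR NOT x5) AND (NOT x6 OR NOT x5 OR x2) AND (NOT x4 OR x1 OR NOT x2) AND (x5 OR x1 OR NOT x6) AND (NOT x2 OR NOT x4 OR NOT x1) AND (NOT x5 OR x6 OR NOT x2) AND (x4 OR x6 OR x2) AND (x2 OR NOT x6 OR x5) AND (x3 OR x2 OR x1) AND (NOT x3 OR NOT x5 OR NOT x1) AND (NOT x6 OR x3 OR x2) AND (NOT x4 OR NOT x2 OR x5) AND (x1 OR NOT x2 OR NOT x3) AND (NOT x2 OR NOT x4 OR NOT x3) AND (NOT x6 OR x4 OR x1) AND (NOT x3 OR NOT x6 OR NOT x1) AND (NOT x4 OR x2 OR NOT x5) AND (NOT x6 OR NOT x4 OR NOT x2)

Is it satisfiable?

Yes

Branch on x2: set x2 = false.
Branch on x6: set x6 = false.
(x4) alone gives x4 = true.
(NOT x5) alone gives x5 = false.
Branch on x3: set x3 = true.
No clause remains; x1 is free.
A satisfying assignment: x1=true,  x2=false,  x3=true,  x4=true,  x5=false,  x6=false.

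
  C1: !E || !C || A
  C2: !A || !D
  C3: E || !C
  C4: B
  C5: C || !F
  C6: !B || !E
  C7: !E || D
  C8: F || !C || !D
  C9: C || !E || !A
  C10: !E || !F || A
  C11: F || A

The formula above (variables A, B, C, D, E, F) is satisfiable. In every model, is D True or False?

False

Suppose D = true.
Unit clause (!A) forces A = false.
Unit clause (B) forces B = true.
Unit clause (!E) forces E = false.
Unit clause (!C) forces C = false.
Unit clause (!F) forces F = false.
That conflicts with the unit clause (F).
So every satisfying assignment has D = False.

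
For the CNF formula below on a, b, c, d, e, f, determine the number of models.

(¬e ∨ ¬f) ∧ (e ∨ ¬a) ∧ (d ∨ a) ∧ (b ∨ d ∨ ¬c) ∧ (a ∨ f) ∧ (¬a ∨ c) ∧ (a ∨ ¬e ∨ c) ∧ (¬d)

1

There are 2^6 = 64 truth assignments over (a, b, c, d, e, f).
Split on d. With d = True, the clauses containing d are satisfied and ¬d drops from the rest; 0 of the 2^5 = 32 assignments to the other variables satisfy what remains.
With d = False, by the same count on the reduced clause set, 1 assignment works.
Total: 0 + 1 = 1.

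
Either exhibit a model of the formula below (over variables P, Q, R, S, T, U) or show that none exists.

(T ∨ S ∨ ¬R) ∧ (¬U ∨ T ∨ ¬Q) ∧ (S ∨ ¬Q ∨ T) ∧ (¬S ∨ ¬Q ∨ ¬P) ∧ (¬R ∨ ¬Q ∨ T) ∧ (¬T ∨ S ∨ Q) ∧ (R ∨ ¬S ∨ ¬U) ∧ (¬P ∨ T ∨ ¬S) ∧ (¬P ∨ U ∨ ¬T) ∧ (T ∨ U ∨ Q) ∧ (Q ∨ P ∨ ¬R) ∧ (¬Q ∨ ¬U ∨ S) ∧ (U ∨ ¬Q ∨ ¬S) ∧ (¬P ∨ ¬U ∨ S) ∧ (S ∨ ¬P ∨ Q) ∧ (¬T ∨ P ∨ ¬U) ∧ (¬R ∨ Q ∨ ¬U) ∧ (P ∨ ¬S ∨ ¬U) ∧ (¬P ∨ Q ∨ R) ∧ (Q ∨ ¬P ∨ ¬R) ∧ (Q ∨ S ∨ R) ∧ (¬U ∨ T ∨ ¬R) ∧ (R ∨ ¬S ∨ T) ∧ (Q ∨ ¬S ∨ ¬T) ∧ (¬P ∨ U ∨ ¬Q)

Suppose T = True.
Suppose S = False.
From the singleton clause (Q), Q = True.
From the singleton clause (¬U), U = False.
From the singleton clause (¬P), P = False.
All clauses hold; R can take either value.

P: False; Q: True; R: True; S: False; T: True; U: False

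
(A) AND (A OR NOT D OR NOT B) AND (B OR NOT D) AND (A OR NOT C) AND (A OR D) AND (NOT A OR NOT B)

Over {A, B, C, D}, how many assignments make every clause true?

2

There are 2^4 = 16 truth assignments over (A, B, C, D).
Split on A. With A = true, the clauses containing A are satisfied and NOT A drops from the rest; 2 of the 2^3 = 8 assignments to the other variables satisfy what remains.
With A = false, by the same count on the reduced clause set, 0 assignments work.
(One model: A=T, B=F, C=F, D=F.)
Total: 2 + 0 = 2.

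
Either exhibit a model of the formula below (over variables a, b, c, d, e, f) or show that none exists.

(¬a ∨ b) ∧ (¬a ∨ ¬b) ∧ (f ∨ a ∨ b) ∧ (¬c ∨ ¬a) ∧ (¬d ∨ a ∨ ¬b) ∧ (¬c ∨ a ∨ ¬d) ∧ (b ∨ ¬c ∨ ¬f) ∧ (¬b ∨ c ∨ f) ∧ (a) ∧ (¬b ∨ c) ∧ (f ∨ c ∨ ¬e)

UNSATISFIABLE

(a) alone gives a = True.
(b) alone gives b = True.
That conflicts with the unit clause (¬b).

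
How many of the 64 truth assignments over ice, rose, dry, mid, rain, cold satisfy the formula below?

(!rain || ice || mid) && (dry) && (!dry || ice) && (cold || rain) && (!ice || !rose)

There are 2^6 = 64 truth assignments over (ice, rose, dry, mid, rain, cold).
Split on rain. With rain = true, the clauses containing rain are satisfied and !rain drops from the rest; 4 of the 2^5 = 32 assignments to the other variables satisfy what remains.
With rain = false, by the same count on the reduced clause set, 2 assignments work.
(One model: ice=T, rose=F, dry=T, mid=F, rain=F, cold=T.)
Total: 4 + 2 = 6.

6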